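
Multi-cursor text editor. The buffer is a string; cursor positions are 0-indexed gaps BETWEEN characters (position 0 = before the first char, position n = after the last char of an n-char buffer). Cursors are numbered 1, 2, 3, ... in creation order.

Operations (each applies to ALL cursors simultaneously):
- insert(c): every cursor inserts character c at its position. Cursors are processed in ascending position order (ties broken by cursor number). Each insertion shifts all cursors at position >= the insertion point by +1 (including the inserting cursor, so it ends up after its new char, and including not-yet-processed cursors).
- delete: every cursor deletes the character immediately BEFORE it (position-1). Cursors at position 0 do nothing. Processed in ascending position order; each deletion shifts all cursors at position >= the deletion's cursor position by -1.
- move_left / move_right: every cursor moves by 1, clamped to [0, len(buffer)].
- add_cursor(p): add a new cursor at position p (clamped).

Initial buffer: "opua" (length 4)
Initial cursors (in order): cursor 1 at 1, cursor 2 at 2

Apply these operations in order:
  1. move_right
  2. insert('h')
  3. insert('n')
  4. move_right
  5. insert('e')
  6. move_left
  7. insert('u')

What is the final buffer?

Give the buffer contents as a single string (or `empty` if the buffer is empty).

After op 1 (move_right): buffer="opua" (len 4), cursors c1@2 c2@3, authorship ....
After op 2 (insert('h')): buffer="ophuha" (len 6), cursors c1@3 c2@5, authorship ..1.2.
After op 3 (insert('n')): buffer="ophnuhna" (len 8), cursors c1@4 c2@7, authorship ..11.22.
After op 4 (move_right): buffer="ophnuhna" (len 8), cursors c1@5 c2@8, authorship ..11.22.
After op 5 (insert('e')): buffer="ophnuehnae" (len 10), cursors c1@6 c2@10, authorship ..11.122.2
After op 6 (move_left): buffer="ophnuehnae" (len 10), cursors c1@5 c2@9, authorship ..11.122.2
After op 7 (insert('u')): buffer="ophnuuehnaue" (len 12), cursors c1@6 c2@11, authorship ..11.1122.22

Answer: ophnuuehnaue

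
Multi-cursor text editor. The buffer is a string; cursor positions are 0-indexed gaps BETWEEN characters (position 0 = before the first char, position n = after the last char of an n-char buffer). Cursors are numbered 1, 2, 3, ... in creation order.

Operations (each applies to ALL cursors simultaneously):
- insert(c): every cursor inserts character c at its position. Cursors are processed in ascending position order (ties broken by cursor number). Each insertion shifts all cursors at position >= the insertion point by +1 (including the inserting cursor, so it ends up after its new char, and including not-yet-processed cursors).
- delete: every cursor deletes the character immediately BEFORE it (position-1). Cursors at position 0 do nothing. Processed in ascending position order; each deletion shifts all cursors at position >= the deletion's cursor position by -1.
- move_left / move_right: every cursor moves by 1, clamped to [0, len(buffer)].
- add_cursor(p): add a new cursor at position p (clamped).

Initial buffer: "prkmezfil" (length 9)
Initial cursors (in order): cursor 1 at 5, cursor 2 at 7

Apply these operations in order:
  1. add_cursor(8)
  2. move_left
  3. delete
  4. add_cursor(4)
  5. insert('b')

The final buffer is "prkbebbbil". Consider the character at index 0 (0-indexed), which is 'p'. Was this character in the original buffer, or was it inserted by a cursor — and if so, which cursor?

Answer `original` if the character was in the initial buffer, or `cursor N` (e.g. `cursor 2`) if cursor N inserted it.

After op 1 (add_cursor(8)): buffer="prkmezfil" (len 9), cursors c1@5 c2@7 c3@8, authorship .........
After op 2 (move_left): buffer="prkmezfil" (len 9), cursors c1@4 c2@6 c3@7, authorship .........
After op 3 (delete): buffer="prkeil" (len 6), cursors c1@3 c2@4 c3@4, authorship ......
After op 4 (add_cursor(4)): buffer="prkeil" (len 6), cursors c1@3 c2@4 c3@4 c4@4, authorship ......
After op 5 (insert('b')): buffer="prkbebbbil" (len 10), cursors c1@4 c2@8 c3@8 c4@8, authorship ...1.234..
Authorship (.=original, N=cursor N): . . . 1 . 2 3 4 . .
Index 0: author = original

Answer: original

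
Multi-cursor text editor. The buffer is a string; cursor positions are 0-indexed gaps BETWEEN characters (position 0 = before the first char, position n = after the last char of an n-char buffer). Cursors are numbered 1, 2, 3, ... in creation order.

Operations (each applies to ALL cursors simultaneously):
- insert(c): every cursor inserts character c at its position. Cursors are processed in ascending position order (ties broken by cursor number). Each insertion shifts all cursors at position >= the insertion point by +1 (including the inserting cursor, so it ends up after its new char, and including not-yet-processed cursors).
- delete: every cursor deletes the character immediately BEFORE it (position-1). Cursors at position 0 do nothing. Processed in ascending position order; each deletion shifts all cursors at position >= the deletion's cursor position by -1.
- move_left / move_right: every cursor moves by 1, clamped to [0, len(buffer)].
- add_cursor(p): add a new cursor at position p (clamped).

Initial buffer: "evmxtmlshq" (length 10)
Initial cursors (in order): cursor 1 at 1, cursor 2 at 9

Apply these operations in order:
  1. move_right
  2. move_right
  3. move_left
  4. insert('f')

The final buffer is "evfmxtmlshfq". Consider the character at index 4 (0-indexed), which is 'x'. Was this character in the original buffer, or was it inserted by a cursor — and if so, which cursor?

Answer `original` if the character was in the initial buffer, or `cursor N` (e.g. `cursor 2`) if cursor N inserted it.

After op 1 (move_right): buffer="evmxtmlshq" (len 10), cursors c1@2 c2@10, authorship ..........
After op 2 (move_right): buffer="evmxtmlshq" (len 10), cursors c1@3 c2@10, authorship ..........
After op 3 (move_left): buffer="evmxtmlshq" (len 10), cursors c1@2 c2@9, authorship ..........
After op 4 (insert('f')): buffer="evfmxtmlshfq" (len 12), cursors c1@3 c2@11, authorship ..1.......2.
Authorship (.=original, N=cursor N): . . 1 . . . . . . . 2 .
Index 4: author = original

Answer: original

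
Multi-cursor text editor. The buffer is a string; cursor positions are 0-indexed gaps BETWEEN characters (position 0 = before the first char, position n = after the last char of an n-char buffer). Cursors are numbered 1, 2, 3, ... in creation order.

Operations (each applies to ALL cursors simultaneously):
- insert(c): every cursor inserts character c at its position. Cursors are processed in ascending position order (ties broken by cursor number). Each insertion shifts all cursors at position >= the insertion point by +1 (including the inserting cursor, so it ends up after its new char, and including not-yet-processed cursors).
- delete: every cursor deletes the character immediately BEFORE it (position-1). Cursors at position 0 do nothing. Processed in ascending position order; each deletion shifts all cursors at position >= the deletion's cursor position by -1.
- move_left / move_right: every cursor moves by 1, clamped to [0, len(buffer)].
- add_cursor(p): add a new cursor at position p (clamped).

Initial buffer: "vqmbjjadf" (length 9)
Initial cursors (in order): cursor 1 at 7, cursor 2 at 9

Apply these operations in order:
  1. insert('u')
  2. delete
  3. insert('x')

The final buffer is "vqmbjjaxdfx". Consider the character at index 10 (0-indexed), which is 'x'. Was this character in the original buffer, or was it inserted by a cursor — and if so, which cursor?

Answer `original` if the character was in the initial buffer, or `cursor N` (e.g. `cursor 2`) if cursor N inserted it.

After op 1 (insert('u')): buffer="vqmbjjaudfu" (len 11), cursors c1@8 c2@11, authorship .......1..2
After op 2 (delete): buffer="vqmbjjadf" (len 9), cursors c1@7 c2@9, authorship .........
After op 3 (insert('x')): buffer="vqmbjjaxdfx" (len 11), cursors c1@8 c2@11, authorship .......1..2
Authorship (.=original, N=cursor N): . . . . . . . 1 . . 2
Index 10: author = 2

Answer: cursor 2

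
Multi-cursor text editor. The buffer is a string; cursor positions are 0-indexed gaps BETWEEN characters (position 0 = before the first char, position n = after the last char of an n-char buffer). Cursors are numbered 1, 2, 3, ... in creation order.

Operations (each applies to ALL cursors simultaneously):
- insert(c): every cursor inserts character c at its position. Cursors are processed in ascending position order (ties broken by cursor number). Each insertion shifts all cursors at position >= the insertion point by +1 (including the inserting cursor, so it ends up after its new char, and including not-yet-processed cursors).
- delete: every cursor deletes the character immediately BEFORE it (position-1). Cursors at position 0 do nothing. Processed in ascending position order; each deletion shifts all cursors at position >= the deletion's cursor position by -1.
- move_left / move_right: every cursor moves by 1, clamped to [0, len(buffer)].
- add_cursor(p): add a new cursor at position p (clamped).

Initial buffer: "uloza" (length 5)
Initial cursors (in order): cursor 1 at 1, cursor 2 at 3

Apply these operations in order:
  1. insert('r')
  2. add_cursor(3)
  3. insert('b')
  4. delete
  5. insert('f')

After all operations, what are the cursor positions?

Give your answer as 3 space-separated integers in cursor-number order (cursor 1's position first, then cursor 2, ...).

After op 1 (insert('r')): buffer="urlorza" (len 7), cursors c1@2 c2@5, authorship .1..2..
After op 2 (add_cursor(3)): buffer="urlorza" (len 7), cursors c1@2 c3@3 c2@5, authorship .1..2..
After op 3 (insert('b')): buffer="urblborbza" (len 10), cursors c1@3 c3@5 c2@8, authorship .11.3.22..
After op 4 (delete): buffer="urlorza" (len 7), cursors c1@2 c3@3 c2@5, authorship .1..2..
After op 5 (insert('f')): buffer="urflforfza" (len 10), cursors c1@3 c3@5 c2@8, authorship .11.3.22..

Answer: 3 8 5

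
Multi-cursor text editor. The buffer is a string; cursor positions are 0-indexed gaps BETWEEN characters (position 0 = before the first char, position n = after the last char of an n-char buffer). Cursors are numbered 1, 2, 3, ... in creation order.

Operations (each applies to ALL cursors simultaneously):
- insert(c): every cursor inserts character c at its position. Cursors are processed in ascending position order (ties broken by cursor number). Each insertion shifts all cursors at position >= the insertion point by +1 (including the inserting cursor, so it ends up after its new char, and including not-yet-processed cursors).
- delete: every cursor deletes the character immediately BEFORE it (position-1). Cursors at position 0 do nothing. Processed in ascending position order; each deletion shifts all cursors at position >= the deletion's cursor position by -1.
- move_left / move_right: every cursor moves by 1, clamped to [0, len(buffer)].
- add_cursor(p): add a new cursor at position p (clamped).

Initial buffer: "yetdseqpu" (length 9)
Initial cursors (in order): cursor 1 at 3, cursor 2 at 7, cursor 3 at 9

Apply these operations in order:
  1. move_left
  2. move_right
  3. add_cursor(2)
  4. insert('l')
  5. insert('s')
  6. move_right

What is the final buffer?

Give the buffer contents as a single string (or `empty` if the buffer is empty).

Answer: yelstlsdseqlspuls

Derivation:
After op 1 (move_left): buffer="yetdseqpu" (len 9), cursors c1@2 c2@6 c3@8, authorship .........
After op 2 (move_right): buffer="yetdseqpu" (len 9), cursors c1@3 c2@7 c3@9, authorship .........
After op 3 (add_cursor(2)): buffer="yetdseqpu" (len 9), cursors c4@2 c1@3 c2@7 c3@9, authorship .........
After op 4 (insert('l')): buffer="yeltldseqlpul" (len 13), cursors c4@3 c1@5 c2@10 c3@13, authorship ..4.1....2..3
After op 5 (insert('s')): buffer="yelstlsdseqlspuls" (len 17), cursors c4@4 c1@7 c2@13 c3@17, authorship ..44.11....22..33
After op 6 (move_right): buffer="yelstlsdseqlspuls" (len 17), cursors c4@5 c1@8 c2@14 c3@17, authorship ..44.11....22..33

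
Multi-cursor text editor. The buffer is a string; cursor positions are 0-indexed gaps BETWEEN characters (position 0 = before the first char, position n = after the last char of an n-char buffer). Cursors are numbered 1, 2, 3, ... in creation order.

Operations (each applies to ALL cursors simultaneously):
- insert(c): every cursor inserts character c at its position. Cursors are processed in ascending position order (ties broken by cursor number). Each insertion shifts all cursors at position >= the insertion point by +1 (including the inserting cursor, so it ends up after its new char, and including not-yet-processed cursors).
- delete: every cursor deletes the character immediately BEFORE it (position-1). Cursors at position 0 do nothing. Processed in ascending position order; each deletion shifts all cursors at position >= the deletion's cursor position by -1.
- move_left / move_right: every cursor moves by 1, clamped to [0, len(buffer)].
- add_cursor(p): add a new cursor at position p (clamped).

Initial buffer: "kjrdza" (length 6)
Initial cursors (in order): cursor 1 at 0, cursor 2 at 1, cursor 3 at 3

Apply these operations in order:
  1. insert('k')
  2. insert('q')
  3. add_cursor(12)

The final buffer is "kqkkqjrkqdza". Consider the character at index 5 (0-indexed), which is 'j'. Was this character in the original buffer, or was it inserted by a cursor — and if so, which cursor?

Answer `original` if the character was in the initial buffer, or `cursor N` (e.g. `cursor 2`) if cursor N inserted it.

Answer: original

Derivation:
After op 1 (insert('k')): buffer="kkkjrkdza" (len 9), cursors c1@1 c2@3 c3@6, authorship 1.2..3...
After op 2 (insert('q')): buffer="kqkkqjrkqdza" (len 12), cursors c1@2 c2@5 c3@9, authorship 11.22..33...
After op 3 (add_cursor(12)): buffer="kqkkqjrkqdza" (len 12), cursors c1@2 c2@5 c3@9 c4@12, authorship 11.22..33...
Authorship (.=original, N=cursor N): 1 1 . 2 2 . . 3 3 . . .
Index 5: author = original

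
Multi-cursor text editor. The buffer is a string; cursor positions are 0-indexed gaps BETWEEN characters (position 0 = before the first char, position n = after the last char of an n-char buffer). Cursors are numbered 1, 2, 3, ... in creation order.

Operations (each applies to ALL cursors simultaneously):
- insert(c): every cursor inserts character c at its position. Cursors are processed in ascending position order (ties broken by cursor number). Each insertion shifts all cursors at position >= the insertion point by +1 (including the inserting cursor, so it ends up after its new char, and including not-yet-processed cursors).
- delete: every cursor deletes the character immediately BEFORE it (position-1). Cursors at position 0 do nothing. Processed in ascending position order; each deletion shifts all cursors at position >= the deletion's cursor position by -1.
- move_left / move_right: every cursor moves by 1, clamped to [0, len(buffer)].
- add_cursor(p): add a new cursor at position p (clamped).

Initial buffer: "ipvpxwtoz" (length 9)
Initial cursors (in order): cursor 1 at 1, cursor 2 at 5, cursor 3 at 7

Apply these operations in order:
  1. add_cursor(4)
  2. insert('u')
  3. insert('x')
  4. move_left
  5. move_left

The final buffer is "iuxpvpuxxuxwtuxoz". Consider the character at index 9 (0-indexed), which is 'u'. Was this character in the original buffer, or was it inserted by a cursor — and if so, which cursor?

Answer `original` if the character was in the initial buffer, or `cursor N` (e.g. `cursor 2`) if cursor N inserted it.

After op 1 (add_cursor(4)): buffer="ipvpxwtoz" (len 9), cursors c1@1 c4@4 c2@5 c3@7, authorship .........
After op 2 (insert('u')): buffer="iupvpuxuwtuoz" (len 13), cursors c1@2 c4@6 c2@8 c3@11, authorship .1...4.2..3..
After op 3 (insert('x')): buffer="iuxpvpuxxuxwtuxoz" (len 17), cursors c1@3 c4@8 c2@11 c3@15, authorship .11...44.22..33..
After op 4 (move_left): buffer="iuxpvpuxxuxwtuxoz" (len 17), cursors c1@2 c4@7 c2@10 c3@14, authorship .11...44.22..33..
After op 5 (move_left): buffer="iuxpvpuxxuxwtuxoz" (len 17), cursors c1@1 c4@6 c2@9 c3@13, authorship .11...44.22..33..
Authorship (.=original, N=cursor N): . 1 1 . . . 4 4 . 2 2 . . 3 3 . .
Index 9: author = 2

Answer: cursor 2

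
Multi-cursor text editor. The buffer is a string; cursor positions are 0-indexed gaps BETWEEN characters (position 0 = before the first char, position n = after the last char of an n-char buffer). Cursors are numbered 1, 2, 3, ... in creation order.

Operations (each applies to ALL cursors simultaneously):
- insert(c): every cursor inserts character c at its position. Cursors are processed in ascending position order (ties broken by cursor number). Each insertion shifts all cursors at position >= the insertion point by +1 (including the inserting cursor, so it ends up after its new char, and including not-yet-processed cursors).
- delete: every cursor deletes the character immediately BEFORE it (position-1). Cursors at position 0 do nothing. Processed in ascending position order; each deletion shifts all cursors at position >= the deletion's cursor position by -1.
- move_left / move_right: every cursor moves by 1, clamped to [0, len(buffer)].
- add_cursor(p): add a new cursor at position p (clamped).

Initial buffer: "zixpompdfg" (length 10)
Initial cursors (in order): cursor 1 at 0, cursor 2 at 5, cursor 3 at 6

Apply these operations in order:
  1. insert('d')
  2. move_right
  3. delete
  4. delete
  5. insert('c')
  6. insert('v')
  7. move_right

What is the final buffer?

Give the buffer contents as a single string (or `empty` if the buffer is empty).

After op 1 (insert('d')): buffer="dzixpodmdpdfg" (len 13), cursors c1@1 c2@7 c3@9, authorship 1.....2.3....
After op 2 (move_right): buffer="dzixpodmdpdfg" (len 13), cursors c1@2 c2@8 c3@10, authorship 1.....2.3....
After op 3 (delete): buffer="dixpodddfg" (len 10), cursors c1@1 c2@6 c3@7, authorship 1....23...
After op 4 (delete): buffer="ixpodfg" (len 7), cursors c1@0 c2@4 c3@4, authorship .......
After op 5 (insert('c')): buffer="cixpoccdfg" (len 10), cursors c1@1 c2@7 c3@7, authorship 1....23...
After op 6 (insert('v')): buffer="cvixpoccvvdfg" (len 13), cursors c1@2 c2@10 c3@10, authorship 11....2323...
After op 7 (move_right): buffer="cvixpoccvvdfg" (len 13), cursors c1@3 c2@11 c3@11, authorship 11....2323...

Answer: cvixpoccvvdfg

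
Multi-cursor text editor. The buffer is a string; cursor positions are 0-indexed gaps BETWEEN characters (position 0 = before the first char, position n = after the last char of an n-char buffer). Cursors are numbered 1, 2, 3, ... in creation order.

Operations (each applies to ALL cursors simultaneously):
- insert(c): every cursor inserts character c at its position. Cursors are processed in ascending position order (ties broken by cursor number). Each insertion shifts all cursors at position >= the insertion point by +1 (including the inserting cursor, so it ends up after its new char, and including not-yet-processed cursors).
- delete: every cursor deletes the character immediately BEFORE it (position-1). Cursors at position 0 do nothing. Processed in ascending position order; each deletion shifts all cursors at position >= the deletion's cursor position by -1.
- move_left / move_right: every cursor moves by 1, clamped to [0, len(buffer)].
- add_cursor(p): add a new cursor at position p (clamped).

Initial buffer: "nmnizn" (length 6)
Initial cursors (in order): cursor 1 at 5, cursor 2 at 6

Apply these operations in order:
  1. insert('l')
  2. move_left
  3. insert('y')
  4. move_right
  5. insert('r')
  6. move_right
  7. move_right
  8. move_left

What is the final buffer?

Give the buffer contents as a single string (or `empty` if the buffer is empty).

After op 1 (insert('l')): buffer="nmnizlnl" (len 8), cursors c1@6 c2@8, authorship .....1.2
After op 2 (move_left): buffer="nmnizlnl" (len 8), cursors c1@5 c2@7, authorship .....1.2
After op 3 (insert('y')): buffer="nmnizylnyl" (len 10), cursors c1@6 c2@9, authorship .....11.22
After op 4 (move_right): buffer="nmnizylnyl" (len 10), cursors c1@7 c2@10, authorship .....11.22
After op 5 (insert('r')): buffer="nmnizylrnylr" (len 12), cursors c1@8 c2@12, authorship .....111.222
After op 6 (move_right): buffer="nmnizylrnylr" (len 12), cursors c1@9 c2@12, authorship .....111.222
After op 7 (move_right): buffer="nmnizylrnylr" (len 12), cursors c1@10 c2@12, authorship .....111.222
After op 8 (move_left): buffer="nmnizylrnylr" (len 12), cursors c1@9 c2@11, authorship .....111.222

Answer: nmnizylrnylr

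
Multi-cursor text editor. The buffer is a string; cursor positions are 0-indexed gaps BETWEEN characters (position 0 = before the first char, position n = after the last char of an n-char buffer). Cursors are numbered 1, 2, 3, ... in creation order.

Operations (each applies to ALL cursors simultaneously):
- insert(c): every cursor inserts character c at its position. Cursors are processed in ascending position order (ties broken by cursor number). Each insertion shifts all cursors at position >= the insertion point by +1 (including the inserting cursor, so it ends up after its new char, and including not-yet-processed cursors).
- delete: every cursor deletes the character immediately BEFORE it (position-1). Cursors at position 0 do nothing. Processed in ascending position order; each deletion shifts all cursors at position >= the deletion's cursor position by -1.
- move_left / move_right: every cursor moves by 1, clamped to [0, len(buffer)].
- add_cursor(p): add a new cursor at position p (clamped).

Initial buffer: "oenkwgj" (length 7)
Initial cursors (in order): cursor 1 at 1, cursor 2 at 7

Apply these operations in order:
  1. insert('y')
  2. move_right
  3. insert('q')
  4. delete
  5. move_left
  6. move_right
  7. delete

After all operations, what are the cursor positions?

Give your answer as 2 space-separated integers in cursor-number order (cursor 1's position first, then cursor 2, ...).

Answer: 2 7

Derivation:
After op 1 (insert('y')): buffer="oyenkwgjy" (len 9), cursors c1@2 c2@9, authorship .1......2
After op 2 (move_right): buffer="oyenkwgjy" (len 9), cursors c1@3 c2@9, authorship .1......2
After op 3 (insert('q')): buffer="oyeqnkwgjyq" (len 11), cursors c1@4 c2@11, authorship .1.1.....22
After op 4 (delete): buffer="oyenkwgjy" (len 9), cursors c1@3 c2@9, authorship .1......2
After op 5 (move_left): buffer="oyenkwgjy" (len 9), cursors c1@2 c2@8, authorship .1......2
After op 6 (move_right): buffer="oyenkwgjy" (len 9), cursors c1@3 c2@9, authorship .1......2
After op 7 (delete): buffer="oynkwgj" (len 7), cursors c1@2 c2@7, authorship .1.....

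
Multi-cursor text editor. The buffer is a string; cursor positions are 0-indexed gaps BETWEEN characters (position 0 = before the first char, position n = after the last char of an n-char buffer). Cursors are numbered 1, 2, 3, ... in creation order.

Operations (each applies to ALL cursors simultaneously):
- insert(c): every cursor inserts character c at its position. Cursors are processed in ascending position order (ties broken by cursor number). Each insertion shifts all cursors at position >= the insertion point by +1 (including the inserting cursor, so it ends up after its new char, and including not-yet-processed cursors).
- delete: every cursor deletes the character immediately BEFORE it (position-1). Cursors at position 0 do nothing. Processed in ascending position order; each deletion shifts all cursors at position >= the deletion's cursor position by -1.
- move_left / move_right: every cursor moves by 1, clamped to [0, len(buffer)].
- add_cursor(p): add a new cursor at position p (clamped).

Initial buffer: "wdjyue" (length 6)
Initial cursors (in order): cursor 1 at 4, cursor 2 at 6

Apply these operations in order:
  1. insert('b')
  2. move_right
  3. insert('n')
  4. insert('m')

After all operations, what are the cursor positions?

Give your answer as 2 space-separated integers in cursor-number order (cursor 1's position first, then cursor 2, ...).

After op 1 (insert('b')): buffer="wdjybueb" (len 8), cursors c1@5 c2@8, authorship ....1..2
After op 2 (move_right): buffer="wdjybueb" (len 8), cursors c1@6 c2@8, authorship ....1..2
After op 3 (insert('n')): buffer="wdjybunebn" (len 10), cursors c1@7 c2@10, authorship ....1.1.22
After op 4 (insert('m')): buffer="wdjybunmebnm" (len 12), cursors c1@8 c2@12, authorship ....1.11.222

Answer: 8 12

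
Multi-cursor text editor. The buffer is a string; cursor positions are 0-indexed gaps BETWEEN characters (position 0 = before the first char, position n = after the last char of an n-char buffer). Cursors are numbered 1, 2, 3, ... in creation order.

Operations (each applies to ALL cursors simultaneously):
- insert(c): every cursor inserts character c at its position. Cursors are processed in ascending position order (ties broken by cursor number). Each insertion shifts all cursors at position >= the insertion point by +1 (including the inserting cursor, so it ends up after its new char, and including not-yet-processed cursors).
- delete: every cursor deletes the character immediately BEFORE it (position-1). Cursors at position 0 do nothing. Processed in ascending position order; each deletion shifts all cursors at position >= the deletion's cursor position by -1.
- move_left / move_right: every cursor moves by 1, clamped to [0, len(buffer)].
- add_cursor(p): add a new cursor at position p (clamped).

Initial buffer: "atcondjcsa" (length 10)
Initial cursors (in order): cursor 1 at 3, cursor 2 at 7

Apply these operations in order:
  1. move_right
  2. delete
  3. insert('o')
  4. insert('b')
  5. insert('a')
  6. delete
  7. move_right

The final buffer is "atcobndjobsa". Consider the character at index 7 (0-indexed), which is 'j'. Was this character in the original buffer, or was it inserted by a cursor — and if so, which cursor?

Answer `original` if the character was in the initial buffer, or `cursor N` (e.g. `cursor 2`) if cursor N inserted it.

After op 1 (move_right): buffer="atcondjcsa" (len 10), cursors c1@4 c2@8, authorship ..........
After op 2 (delete): buffer="atcndjsa" (len 8), cursors c1@3 c2@6, authorship ........
After op 3 (insert('o')): buffer="atcondjosa" (len 10), cursors c1@4 c2@8, authorship ...1...2..
After op 4 (insert('b')): buffer="atcobndjobsa" (len 12), cursors c1@5 c2@10, authorship ...11...22..
After op 5 (insert('a')): buffer="atcobandjobasa" (len 14), cursors c1@6 c2@12, authorship ...111...222..
After op 6 (delete): buffer="atcobndjobsa" (len 12), cursors c1@5 c2@10, authorship ...11...22..
After op 7 (move_right): buffer="atcobndjobsa" (len 12), cursors c1@6 c2@11, authorship ...11...22..
Authorship (.=original, N=cursor N): . . . 1 1 . . . 2 2 . .
Index 7: author = original

Answer: original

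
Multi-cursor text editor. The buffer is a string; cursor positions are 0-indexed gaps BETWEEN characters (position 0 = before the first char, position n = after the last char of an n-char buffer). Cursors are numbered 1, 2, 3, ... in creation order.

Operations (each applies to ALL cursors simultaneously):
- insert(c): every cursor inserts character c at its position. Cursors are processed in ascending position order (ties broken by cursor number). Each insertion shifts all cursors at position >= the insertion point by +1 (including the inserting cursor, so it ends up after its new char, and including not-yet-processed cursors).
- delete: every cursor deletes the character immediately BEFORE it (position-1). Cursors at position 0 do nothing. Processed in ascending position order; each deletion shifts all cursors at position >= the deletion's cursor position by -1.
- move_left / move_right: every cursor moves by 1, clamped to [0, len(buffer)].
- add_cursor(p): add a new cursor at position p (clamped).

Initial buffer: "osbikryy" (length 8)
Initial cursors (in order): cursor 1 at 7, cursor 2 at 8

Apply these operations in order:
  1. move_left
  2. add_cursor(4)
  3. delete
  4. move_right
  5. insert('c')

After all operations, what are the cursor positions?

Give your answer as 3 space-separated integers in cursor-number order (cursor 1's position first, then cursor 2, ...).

Answer: 8 8 5

Derivation:
After op 1 (move_left): buffer="osbikryy" (len 8), cursors c1@6 c2@7, authorship ........
After op 2 (add_cursor(4)): buffer="osbikryy" (len 8), cursors c3@4 c1@6 c2@7, authorship ........
After op 3 (delete): buffer="osbky" (len 5), cursors c3@3 c1@4 c2@4, authorship .....
After op 4 (move_right): buffer="osbky" (len 5), cursors c3@4 c1@5 c2@5, authorship .....
After op 5 (insert('c')): buffer="osbkcycc" (len 8), cursors c3@5 c1@8 c2@8, authorship ....3.12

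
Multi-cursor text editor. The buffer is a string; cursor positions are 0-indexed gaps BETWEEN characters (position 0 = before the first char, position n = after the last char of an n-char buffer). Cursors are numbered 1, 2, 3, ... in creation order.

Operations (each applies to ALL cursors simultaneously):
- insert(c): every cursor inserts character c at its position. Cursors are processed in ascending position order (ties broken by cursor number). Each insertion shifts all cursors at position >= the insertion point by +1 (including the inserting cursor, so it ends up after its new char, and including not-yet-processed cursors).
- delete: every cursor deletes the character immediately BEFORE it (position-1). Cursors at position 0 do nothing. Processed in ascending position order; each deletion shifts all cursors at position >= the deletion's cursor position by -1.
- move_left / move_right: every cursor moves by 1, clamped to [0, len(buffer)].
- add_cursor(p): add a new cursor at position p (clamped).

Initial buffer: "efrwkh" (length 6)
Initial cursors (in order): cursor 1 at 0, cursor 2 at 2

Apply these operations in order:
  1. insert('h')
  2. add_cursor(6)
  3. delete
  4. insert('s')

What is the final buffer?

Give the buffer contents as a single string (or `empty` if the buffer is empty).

Answer: sefsrskh

Derivation:
After op 1 (insert('h')): buffer="hefhrwkh" (len 8), cursors c1@1 c2@4, authorship 1..2....
After op 2 (add_cursor(6)): buffer="hefhrwkh" (len 8), cursors c1@1 c2@4 c3@6, authorship 1..2....
After op 3 (delete): buffer="efrkh" (len 5), cursors c1@0 c2@2 c3@3, authorship .....
After op 4 (insert('s')): buffer="sefsrskh" (len 8), cursors c1@1 c2@4 c3@6, authorship 1..2.3..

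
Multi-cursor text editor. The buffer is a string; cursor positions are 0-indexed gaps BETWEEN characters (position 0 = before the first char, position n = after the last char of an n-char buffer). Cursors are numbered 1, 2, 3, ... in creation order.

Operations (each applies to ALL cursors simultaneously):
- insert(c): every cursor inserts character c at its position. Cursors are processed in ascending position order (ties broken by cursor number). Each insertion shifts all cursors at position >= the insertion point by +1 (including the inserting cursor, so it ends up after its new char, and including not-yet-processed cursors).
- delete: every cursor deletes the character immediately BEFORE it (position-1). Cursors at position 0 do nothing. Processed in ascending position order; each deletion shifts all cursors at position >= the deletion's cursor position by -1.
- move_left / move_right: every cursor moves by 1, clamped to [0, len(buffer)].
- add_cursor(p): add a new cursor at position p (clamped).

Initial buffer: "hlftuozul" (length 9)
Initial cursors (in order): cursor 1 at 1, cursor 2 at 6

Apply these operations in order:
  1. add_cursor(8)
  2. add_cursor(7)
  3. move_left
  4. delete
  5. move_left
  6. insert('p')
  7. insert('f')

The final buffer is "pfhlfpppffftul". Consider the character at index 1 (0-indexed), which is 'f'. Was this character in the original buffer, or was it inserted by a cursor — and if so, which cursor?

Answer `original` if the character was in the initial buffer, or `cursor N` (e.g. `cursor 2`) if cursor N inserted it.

Answer: cursor 1

Derivation:
After op 1 (add_cursor(8)): buffer="hlftuozul" (len 9), cursors c1@1 c2@6 c3@8, authorship .........
After op 2 (add_cursor(7)): buffer="hlftuozul" (len 9), cursors c1@1 c2@6 c4@7 c3@8, authorship .........
After op 3 (move_left): buffer="hlftuozul" (len 9), cursors c1@0 c2@5 c4@6 c3@7, authorship .........
After op 4 (delete): buffer="hlftul" (len 6), cursors c1@0 c2@4 c3@4 c4@4, authorship ......
After op 5 (move_left): buffer="hlftul" (len 6), cursors c1@0 c2@3 c3@3 c4@3, authorship ......
After op 6 (insert('p')): buffer="phlfppptul" (len 10), cursors c1@1 c2@7 c3@7 c4@7, authorship 1...234...
After op 7 (insert('f')): buffer="pfhlfpppffftul" (len 14), cursors c1@2 c2@11 c3@11 c4@11, authorship 11...234234...
Authorship (.=original, N=cursor N): 1 1 . . . 2 3 4 2 3 4 . . .
Index 1: author = 1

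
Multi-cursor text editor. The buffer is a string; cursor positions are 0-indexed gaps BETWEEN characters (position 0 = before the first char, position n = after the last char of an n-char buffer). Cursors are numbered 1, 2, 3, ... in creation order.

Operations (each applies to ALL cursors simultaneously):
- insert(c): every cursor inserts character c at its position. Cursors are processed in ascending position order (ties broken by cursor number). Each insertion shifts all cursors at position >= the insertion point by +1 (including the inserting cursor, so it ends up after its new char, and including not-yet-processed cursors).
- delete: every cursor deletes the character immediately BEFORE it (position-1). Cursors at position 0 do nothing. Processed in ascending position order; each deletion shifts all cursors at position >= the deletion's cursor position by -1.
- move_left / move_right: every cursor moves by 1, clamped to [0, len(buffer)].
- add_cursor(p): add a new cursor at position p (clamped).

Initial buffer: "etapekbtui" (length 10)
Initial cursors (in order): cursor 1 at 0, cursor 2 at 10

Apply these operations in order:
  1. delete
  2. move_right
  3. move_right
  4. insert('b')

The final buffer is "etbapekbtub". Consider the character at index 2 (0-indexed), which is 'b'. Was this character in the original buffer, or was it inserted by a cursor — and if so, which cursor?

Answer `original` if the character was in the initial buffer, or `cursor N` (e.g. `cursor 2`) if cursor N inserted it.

Answer: cursor 1

Derivation:
After op 1 (delete): buffer="etapekbtu" (len 9), cursors c1@0 c2@9, authorship .........
After op 2 (move_right): buffer="etapekbtu" (len 9), cursors c1@1 c2@9, authorship .........
After op 3 (move_right): buffer="etapekbtu" (len 9), cursors c1@2 c2@9, authorship .........
After op 4 (insert('b')): buffer="etbapekbtub" (len 11), cursors c1@3 c2@11, authorship ..1.......2
Authorship (.=original, N=cursor N): . . 1 . . . . . . . 2
Index 2: author = 1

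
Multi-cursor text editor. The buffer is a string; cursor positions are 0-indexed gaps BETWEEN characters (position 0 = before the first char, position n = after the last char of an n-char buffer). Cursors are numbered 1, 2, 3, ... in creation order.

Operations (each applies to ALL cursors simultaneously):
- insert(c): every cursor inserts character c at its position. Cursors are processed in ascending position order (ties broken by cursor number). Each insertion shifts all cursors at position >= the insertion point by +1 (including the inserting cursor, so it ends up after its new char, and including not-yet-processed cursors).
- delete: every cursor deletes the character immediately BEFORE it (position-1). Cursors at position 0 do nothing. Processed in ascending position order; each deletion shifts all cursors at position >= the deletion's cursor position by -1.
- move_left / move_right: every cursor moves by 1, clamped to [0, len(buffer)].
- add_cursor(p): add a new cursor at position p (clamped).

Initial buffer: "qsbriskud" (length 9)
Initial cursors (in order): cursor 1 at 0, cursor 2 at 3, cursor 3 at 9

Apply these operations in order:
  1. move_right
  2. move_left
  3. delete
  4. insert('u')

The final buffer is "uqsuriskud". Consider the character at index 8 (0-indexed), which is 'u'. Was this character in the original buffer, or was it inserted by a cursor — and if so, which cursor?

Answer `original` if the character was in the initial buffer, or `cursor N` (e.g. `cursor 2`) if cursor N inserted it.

Answer: cursor 3

Derivation:
After op 1 (move_right): buffer="qsbriskud" (len 9), cursors c1@1 c2@4 c3@9, authorship .........
After op 2 (move_left): buffer="qsbriskud" (len 9), cursors c1@0 c2@3 c3@8, authorship .........
After op 3 (delete): buffer="qsriskd" (len 7), cursors c1@0 c2@2 c3@6, authorship .......
After op 4 (insert('u')): buffer="uqsuriskud" (len 10), cursors c1@1 c2@4 c3@9, authorship 1..2....3.
Authorship (.=original, N=cursor N): 1 . . 2 . . . . 3 .
Index 8: author = 3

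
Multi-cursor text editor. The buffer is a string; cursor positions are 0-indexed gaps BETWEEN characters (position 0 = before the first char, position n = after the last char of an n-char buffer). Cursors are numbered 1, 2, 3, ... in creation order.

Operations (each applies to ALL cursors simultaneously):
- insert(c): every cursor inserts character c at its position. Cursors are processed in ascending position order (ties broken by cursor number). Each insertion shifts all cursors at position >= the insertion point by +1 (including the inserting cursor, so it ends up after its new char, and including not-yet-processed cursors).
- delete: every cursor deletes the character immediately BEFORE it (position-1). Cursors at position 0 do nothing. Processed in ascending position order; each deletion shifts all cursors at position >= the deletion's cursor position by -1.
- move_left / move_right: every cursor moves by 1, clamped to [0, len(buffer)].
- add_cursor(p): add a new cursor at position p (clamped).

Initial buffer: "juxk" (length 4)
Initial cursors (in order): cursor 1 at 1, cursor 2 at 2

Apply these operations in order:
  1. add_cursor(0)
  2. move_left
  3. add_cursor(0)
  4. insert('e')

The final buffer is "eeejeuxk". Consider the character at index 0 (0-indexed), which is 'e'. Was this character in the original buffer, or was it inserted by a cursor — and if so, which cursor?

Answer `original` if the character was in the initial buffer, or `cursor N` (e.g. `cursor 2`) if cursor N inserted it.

After op 1 (add_cursor(0)): buffer="juxk" (len 4), cursors c3@0 c1@1 c2@2, authorship ....
After op 2 (move_left): buffer="juxk" (len 4), cursors c1@0 c3@0 c2@1, authorship ....
After op 3 (add_cursor(0)): buffer="juxk" (len 4), cursors c1@0 c3@0 c4@0 c2@1, authorship ....
After op 4 (insert('e')): buffer="eeejeuxk" (len 8), cursors c1@3 c3@3 c4@3 c2@5, authorship 134.2...
Authorship (.=original, N=cursor N): 1 3 4 . 2 . . .
Index 0: author = 1

Answer: cursor 1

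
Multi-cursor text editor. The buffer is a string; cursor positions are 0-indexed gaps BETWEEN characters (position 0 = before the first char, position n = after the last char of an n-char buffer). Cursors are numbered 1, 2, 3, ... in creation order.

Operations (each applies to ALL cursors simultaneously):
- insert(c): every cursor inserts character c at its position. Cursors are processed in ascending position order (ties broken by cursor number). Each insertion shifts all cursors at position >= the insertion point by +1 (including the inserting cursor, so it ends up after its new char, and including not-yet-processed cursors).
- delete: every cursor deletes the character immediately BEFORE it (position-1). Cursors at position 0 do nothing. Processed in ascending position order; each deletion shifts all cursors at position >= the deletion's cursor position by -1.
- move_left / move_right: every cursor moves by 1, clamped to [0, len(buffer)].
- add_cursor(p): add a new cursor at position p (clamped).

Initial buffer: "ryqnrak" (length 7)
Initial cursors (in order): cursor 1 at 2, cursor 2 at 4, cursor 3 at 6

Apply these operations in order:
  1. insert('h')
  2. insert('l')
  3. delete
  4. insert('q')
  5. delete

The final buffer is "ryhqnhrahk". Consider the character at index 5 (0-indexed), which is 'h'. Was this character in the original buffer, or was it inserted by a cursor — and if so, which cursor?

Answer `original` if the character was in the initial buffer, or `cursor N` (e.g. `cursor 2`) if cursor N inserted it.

After op 1 (insert('h')): buffer="ryhqnhrahk" (len 10), cursors c1@3 c2@6 c3@9, authorship ..1..2..3.
After op 2 (insert('l')): buffer="ryhlqnhlrahlk" (len 13), cursors c1@4 c2@8 c3@12, authorship ..11..22..33.
After op 3 (delete): buffer="ryhqnhrahk" (len 10), cursors c1@3 c2@6 c3@9, authorship ..1..2..3.
After op 4 (insert('q')): buffer="ryhqqnhqrahqk" (len 13), cursors c1@4 c2@8 c3@12, authorship ..11..22..33.
After op 5 (delete): buffer="ryhqnhrahk" (len 10), cursors c1@3 c2@6 c3@9, authorship ..1..2..3.
Authorship (.=original, N=cursor N): . . 1 . . 2 . . 3 .
Index 5: author = 2

Answer: cursor 2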